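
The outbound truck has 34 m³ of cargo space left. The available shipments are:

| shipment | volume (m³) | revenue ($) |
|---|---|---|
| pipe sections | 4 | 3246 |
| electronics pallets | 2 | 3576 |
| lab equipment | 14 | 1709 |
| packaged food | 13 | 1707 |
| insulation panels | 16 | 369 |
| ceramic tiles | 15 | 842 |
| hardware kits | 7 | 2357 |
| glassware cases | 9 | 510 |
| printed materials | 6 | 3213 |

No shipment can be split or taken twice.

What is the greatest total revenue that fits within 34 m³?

14101

Density check — electronics pallets 1788.00, pipe sections 811.50, printed materials 535.50 are the best per m³.
A density-first pass picks pipe sections + electronics pallets + packaged food + hardware kits + printed materials — 14099 at 32 m³.
Dropping packaged food frees 13 m³; slotting in lab equipment (14 m³) lifts the total to 14101 at 33 m³.
No other feasible combination exceeds 14101.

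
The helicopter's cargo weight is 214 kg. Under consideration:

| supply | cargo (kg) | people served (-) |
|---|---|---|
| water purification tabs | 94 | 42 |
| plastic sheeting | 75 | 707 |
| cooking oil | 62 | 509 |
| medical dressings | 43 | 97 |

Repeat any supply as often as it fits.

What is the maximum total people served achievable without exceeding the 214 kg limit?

1923

Density check — plastic sheeting 9.43, cooking oil 8.21, medical dressings 2.26, water purification tabs 0.45 are the best per kg.
Best packing: 2×plastic sheeting + cooking oil — 212 kg, 1923 total.
Nothing else within 214 kg beats 1923.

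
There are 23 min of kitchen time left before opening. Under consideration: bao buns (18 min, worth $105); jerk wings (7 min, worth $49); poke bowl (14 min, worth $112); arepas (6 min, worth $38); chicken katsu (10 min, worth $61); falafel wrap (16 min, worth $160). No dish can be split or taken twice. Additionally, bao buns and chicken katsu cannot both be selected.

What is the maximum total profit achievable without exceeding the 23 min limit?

By profit per min: falafel wrap 10.00, poke bowl 8.00, jerk wings 7.00 lead.
The ratio ordering already packs tightly: jerk wings + falafel wrap, 23 min, 209.

209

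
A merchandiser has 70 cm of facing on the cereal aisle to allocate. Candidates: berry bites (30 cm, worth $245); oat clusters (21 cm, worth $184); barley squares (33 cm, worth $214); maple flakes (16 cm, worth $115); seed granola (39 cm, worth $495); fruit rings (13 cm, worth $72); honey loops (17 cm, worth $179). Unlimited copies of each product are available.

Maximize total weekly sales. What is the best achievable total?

746

The ratio ordering already packs tightly: seed granola + fruit rings + honey loops, 69 cm, 746.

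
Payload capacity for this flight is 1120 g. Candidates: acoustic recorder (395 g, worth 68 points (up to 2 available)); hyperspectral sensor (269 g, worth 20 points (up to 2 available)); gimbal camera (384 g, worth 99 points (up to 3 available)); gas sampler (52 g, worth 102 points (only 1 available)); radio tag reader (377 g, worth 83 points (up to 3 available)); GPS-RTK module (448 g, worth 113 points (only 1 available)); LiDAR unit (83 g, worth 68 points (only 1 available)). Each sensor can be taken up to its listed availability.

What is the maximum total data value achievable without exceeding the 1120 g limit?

382

Filling by ratio: 2×gimbal camera + gas sampler + LiDAR unit for 368, with 217 g left unused.
The 384 g tied up in gimbal camera is better spent on GPS-RTK module — total rises to 382 (967 g).
That's the maximum — no swap from here does better than 382.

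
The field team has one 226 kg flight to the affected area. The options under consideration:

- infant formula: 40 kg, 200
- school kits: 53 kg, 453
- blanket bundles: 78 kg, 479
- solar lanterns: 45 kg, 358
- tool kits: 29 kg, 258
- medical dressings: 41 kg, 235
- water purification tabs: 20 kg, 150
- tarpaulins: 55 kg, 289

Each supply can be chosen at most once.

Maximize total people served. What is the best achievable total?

1698

School kits + blanket bundles + solar lanterns + tool kits + water purification tabs uses 225 of the 226 kg and totals 1698.
Next best is school kits + solar lanterns + tool kits + medical dressings + tarpaulins at 1593 (223 kg) — short by 105.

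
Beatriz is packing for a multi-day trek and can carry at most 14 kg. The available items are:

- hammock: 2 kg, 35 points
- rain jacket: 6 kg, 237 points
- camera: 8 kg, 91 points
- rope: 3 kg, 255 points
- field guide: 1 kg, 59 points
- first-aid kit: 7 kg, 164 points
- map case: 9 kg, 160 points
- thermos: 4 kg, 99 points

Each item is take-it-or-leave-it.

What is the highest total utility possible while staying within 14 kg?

650

Ranking by ratio (utility/kg): rope 85.00, field guide 59.00, rain jacket 39.50.
Best packing: rain jacket + rope + field guide + thermos — 14 kg, 650 total.
Next best is rain jacket + rope + thermos at 591 (13 kg) — short by 59.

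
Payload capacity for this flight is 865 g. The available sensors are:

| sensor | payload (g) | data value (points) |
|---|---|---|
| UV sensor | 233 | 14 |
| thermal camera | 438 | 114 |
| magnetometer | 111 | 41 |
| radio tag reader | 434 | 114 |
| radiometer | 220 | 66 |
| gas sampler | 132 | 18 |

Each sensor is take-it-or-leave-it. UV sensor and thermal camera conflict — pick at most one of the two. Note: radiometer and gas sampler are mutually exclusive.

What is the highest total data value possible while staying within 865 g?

Density check — magnetometer 0.37, radiometer 0.30, radio tag reader 0.26, thermal camera 0.26 are the best per g.
Thermal camera + magnetometer + radiometer uses 769 of the 865 g and totals 221.
Magnetometer + radio tag reader + radiometer (765 g) also reaches 221 — a tie, but nothing goes higher.

221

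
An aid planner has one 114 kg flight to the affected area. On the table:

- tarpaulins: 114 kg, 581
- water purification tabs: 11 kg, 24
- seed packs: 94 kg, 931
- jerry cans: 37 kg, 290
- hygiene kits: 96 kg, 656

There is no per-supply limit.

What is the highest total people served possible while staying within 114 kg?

955

Water purification tabs + seed packs uses 105 of the 114 kg and totals 955.
The spare 9 kg is too small for any remaining supply, and no exchange beats 955.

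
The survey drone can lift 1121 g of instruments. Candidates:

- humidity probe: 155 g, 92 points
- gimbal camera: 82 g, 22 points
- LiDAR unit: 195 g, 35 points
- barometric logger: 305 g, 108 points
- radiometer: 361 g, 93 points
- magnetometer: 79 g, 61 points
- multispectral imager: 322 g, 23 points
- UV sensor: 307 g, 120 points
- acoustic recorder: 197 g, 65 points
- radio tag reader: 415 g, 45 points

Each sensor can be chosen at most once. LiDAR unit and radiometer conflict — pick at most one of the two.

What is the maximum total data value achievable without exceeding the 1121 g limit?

Ranking by ratio (data value/g): magnetometer 0.77, humidity probe 0.59, UV sensor 0.39.
Best packing: humidity probe + barometric logger + magnetometer + UV sensor + acoustic recorder — 1043 g, 446 total.
Runner-up humidity probe + radiometer + magnetometer + UV sensor + acoustic recorder tops out at 431.

446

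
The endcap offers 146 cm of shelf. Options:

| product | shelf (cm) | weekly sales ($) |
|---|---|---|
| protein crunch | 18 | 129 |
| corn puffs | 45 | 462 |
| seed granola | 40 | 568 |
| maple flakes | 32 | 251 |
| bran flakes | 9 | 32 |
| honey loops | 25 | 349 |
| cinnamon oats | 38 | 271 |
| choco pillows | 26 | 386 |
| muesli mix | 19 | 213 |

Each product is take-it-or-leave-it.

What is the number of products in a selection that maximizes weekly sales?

Best achievable weekly sales is 1797.
One optimal bundle: corn puffs + seed granola + bran flakes + honey loops + choco pillows (145 cm).
Any selection reaching 1797 contains exactly 5 products.

5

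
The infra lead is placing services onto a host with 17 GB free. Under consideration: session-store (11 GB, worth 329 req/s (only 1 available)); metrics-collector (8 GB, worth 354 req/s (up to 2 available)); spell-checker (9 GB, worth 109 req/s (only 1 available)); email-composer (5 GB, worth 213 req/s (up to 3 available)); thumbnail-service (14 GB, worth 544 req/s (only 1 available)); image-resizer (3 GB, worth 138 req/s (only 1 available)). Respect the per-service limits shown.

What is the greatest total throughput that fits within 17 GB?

708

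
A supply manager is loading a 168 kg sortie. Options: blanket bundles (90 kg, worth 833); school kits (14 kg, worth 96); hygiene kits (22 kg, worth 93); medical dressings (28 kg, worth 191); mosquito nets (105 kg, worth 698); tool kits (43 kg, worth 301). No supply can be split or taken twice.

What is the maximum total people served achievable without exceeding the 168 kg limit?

1325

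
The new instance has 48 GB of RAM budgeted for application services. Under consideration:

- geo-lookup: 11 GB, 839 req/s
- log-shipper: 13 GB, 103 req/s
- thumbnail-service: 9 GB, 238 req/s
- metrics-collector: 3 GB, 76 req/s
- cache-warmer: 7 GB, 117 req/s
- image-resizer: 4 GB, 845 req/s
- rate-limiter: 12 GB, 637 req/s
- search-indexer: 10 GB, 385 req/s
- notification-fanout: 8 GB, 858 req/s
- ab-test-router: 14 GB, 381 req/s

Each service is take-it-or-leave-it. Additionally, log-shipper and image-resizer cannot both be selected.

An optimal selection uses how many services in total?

6

Optimal total is 3640.
One optimal bundle: geo-lookup + metrics-collector + image-resizer + rate-limiter + search-indexer + notification-fanout (48 GB).
Any selection reaching 3640 contains exactly 6 services.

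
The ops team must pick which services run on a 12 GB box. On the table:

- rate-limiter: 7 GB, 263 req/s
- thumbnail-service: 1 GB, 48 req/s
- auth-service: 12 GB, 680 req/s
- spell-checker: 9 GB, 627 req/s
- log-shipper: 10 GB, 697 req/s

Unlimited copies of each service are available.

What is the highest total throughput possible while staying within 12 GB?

793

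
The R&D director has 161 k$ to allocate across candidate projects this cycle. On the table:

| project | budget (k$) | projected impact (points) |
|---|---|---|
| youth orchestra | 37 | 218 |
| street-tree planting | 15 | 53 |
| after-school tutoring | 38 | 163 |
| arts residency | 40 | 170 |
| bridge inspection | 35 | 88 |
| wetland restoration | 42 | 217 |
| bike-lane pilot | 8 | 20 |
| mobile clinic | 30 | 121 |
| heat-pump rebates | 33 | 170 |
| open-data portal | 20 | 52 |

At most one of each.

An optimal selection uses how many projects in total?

Best achievable projected impact is 795.
One optimal bundle: youth orchestra + arts residency + wetland restoration + bike-lane pilot + heat-pump rebates (160 k$).
Every optimal selection uses 5 projects.

5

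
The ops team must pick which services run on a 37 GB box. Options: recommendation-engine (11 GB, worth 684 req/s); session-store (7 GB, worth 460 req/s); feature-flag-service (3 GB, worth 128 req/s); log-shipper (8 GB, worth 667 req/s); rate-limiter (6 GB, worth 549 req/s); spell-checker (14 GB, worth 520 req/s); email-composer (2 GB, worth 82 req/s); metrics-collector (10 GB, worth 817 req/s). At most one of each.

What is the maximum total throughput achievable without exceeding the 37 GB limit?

A density-first pass picks session-store + feature-flag-service + log-shipper + rate-limiter + email-composer + metrics-collector — 2703 at 36 GB.
Replace session-store and feature-flag-service with recommendation-engine: the trade gains 96 net, giving 2799 at 37 GB.

2799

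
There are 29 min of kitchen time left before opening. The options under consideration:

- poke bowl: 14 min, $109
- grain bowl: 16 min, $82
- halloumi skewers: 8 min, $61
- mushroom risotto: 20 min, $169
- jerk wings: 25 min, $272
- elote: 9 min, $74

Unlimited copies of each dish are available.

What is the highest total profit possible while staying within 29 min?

Jerk wings uses 25 of the 29 min and totals 272.
Nothing else within 29 min beats 272.

272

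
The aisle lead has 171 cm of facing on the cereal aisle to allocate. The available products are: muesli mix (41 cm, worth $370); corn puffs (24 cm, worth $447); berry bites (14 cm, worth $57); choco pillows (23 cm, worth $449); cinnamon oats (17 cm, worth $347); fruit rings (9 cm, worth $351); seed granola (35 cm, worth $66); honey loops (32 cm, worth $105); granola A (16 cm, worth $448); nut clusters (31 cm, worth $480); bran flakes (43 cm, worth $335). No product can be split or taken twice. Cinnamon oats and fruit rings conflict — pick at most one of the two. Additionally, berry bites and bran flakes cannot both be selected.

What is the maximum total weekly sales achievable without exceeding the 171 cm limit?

Taking muesli mix + corn puffs + berry bites + choco pillows + fruit rings + granola A + nut clusters: 158 cm used, 2602 in weekly sales.
That's the maximum — no feasible swap from here does better than 2602.

2602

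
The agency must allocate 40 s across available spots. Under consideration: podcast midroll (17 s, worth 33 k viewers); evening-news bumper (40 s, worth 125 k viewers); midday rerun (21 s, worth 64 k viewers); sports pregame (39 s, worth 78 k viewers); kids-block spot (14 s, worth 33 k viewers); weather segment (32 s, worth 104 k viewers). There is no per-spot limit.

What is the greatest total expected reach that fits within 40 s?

Ranking by ratio (expected reach/s): weather segment 3.25, evening-news bumper 3.12, midday rerun 3.05, kids-block spot 2.36.
Taking the top-ratio spots first gives weather segment for 104 (32 s).
Replace weather segment with evening-news bumper: the trade gains 21 net, giving 125 at 40 s.
No other feasible combination exceeds 125.

125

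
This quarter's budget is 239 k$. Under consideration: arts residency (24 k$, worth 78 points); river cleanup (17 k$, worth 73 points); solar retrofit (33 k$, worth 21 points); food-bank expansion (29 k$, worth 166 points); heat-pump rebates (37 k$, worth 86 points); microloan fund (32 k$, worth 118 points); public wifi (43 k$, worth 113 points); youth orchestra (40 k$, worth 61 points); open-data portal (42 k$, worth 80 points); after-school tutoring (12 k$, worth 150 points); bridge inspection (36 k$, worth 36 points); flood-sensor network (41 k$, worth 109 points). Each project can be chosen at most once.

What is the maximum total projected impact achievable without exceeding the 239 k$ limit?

Taking arts residency + river cleanup + food-bank expansion + heat-pump rebates + microloan fund + public wifi + after-school tutoring + flood-sensor network: 235 k$ used, 893 in projected impact.
Next best is arts residency + river cleanup + food-bank expansion + microloan fund + public wifi + youth orchestra + after-school tutoring + flood-sensor network at 868 (238 k$) — short by 25.

893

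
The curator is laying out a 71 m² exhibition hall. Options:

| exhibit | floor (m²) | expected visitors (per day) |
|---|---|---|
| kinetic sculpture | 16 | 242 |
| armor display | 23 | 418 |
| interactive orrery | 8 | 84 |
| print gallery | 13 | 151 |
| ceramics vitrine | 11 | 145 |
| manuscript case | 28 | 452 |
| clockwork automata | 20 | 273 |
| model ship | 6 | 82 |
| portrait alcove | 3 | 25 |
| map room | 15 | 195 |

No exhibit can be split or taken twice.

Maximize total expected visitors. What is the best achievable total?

Taking the top-ratio exhibits first gives kinetic sculpture + armor display + manuscript case + portrait alcove for 1137 (70 m²).
Replace kinetic sculpture and portrait alcove with clockwork automata: the trade gains 6 net, giving 1143 at 71 m².
Every other selection either busts 71 m² or fails to beat 1143.

1143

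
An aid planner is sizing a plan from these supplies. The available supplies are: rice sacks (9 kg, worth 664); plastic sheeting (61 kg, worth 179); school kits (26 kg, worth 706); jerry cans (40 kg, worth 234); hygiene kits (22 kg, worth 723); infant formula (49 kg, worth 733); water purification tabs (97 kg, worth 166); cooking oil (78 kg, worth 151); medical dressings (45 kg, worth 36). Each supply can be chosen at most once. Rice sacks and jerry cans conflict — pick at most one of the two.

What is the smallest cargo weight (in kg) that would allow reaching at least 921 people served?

Look for the lowest-cargo combination reaching 921.
Taking rice sacks + hygiene kits gives 1387 (≥ 921) for 31 kg.
Below 31 kg the best achievable stays under 921.

31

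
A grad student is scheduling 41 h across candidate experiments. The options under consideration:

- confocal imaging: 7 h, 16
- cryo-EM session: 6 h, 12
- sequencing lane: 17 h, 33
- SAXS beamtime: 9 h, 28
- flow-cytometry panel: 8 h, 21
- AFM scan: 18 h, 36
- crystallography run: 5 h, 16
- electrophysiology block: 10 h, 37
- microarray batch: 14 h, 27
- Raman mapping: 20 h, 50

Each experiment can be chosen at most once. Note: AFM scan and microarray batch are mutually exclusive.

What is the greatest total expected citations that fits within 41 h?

118

Ranking by ratio (expected citations/h): electrophysiology block 3.70, crystallography run 3.20, SAXS beamtime 3.11, flow-cytometry panel 2.62.
Confocal imaging + SAXS beamtime + flow-cytometry panel + crystallography run + electrophysiology block uses 39 of the 41 h and totals 118.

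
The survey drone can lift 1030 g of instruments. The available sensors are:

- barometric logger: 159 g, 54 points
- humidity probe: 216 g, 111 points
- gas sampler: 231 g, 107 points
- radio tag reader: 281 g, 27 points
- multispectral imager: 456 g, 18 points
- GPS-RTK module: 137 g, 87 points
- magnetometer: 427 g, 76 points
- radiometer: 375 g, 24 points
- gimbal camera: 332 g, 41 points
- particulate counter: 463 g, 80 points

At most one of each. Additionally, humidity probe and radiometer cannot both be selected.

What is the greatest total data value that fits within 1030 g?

386

Taking barometric logger + humidity probe + gas sampler + radio tag reader + GPS-RTK module: 1024 g used, 386 in data value.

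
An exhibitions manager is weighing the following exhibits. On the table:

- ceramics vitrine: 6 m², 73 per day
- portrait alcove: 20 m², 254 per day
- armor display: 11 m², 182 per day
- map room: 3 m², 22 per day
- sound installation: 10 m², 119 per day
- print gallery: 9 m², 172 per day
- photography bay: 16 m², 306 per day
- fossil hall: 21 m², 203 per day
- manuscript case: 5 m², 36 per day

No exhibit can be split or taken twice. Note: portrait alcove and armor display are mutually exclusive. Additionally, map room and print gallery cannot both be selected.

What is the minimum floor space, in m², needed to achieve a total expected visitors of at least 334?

Look for the lowest-floor combination reaching 334.
armor display + print gallery: 354 expected visitors at 20 m².
Any bundle with less than 20 m² falls short of 334.

20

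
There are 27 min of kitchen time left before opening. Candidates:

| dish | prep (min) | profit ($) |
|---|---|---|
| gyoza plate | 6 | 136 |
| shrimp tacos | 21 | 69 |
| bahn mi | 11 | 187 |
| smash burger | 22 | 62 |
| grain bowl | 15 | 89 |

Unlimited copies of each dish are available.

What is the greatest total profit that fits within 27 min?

Density check — gyoza plate 22.67, bahn mi 17.00, grain bowl 5.93, shrimp tacos 3.29 are the best per min.
Taking 4×gyoza plate: 24 min used, 544 in profit.
That's the maximum — no swap from here does better than 544.

544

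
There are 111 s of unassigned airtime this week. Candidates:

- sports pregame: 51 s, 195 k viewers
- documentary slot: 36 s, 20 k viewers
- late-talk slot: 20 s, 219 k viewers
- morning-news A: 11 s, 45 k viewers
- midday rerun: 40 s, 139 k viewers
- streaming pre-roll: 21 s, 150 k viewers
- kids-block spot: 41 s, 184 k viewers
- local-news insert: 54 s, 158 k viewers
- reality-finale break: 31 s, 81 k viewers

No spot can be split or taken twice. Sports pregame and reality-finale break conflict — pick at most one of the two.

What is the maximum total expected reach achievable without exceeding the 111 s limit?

Greedy by ratio would take late-talk slot + morning-news A + streaming pre-roll + kids-block spot: 93 s used, total 598.
The 41 s tied up in kids-block spot is better spent on sports pregame — total rises to 609 (103 s).

609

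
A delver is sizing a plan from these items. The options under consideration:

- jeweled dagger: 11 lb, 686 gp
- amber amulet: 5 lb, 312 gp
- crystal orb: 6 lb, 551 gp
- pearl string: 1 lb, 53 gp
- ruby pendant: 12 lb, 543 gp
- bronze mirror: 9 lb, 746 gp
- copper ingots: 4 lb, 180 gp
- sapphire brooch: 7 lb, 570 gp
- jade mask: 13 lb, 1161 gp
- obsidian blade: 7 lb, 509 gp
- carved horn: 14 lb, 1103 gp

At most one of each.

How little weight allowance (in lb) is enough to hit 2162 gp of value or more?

26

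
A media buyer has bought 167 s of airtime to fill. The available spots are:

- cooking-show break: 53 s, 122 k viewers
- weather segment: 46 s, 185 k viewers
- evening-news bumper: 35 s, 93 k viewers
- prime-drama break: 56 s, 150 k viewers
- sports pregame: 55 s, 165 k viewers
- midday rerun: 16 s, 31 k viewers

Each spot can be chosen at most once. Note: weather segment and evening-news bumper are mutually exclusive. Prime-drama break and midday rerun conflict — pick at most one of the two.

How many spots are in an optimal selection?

3

Optimal total is 500.
For example weather segment + prime-drama break + sports pregame achieves it, using 157 s.
All optima have 3 spots.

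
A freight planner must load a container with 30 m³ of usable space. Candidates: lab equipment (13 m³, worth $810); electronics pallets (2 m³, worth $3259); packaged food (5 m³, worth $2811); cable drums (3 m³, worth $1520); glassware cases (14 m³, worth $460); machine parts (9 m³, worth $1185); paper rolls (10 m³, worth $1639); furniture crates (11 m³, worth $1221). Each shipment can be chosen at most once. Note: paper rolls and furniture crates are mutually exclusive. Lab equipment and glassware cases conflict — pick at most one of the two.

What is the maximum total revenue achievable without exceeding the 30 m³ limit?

10414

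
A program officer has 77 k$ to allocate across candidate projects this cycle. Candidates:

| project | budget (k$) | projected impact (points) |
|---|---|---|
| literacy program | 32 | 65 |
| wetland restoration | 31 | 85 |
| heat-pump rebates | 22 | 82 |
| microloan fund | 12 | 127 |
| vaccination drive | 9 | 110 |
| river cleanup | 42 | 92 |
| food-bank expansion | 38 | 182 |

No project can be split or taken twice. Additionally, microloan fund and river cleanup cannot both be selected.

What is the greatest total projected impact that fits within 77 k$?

419

Taking microloan fund + vaccination drive + food-bank expansion: 59 k$ used, 419 in projected impact.
Next best is wetland restoration + heat-pump rebates + microloan fund + vaccination drive at 404 (74 k$) — short by 15.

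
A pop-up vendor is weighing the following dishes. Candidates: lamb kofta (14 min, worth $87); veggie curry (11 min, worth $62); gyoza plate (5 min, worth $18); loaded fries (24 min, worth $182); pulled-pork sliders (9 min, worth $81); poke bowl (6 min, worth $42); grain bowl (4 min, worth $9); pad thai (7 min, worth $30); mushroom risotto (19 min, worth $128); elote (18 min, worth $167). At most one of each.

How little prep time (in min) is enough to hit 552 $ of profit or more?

Need the lightest bundle worth ≥ 552.
Taking loaded fries + pulled-pork sliders + mushroom risotto + elote gives 558 (≥ 552) for 70 min.
Below 70 min the best achievable stays under 552.

70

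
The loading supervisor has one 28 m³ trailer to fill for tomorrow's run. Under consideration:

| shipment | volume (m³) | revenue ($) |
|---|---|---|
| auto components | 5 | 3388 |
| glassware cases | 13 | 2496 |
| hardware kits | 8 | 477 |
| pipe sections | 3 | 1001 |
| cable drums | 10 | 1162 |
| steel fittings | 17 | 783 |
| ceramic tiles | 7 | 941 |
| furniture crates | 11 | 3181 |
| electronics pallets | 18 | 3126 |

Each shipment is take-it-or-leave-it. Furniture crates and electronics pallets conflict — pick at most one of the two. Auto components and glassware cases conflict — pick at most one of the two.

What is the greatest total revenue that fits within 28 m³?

The ratio ordering already packs tightly: auto components + pipe sections + ceramic tiles + furniture crates, 26 m³, 8511.
The spare 2 m³ is too small for any remaining shipment, and no feasible exchange beats 8511.

8511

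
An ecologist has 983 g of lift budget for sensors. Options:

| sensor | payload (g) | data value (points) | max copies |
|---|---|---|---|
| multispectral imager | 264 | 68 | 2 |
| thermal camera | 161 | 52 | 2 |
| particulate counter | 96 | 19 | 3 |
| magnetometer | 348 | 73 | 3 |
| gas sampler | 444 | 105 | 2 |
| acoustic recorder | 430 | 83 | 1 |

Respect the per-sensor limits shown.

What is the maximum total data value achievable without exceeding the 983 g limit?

Ranking by ratio (data value/g): thermal camera 0.32, multispectral imager 0.26, gas sampler 0.24.
The ratio ordering already packs tightly: 2×multispectral imager + 2×thermal camera + particulate counter, 946 g, 259.

259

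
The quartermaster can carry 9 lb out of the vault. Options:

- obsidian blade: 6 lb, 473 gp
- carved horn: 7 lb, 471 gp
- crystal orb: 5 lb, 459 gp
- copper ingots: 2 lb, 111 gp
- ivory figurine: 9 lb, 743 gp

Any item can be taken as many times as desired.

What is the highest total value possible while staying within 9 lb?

743

Greedy by ratio would take crystal orb + 2×copper ingots: 9 lb used, total 681.
Replace crystal orb and 2×copper ingots with ivory figurine: the trade gains 62 net, giving 743 at 9 lb.
No other feasible combination exceeds 743.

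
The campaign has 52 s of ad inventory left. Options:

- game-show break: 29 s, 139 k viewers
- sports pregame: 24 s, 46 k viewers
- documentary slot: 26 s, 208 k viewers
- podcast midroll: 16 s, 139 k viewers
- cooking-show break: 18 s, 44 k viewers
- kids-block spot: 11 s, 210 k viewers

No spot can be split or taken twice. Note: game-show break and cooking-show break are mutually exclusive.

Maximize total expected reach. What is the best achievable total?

418

By expected reach per s: kids-block spot 19.09, podcast midroll 8.69, documentary slot 8.00 lead.
Greedy by ratio would take podcast midroll + cooking-show break + kids-block spot: 45 s used, total 393.
Replace podcast midroll and cooking-show break with documentary slot: the trade gains 25 net, giving 418 at 37 s.
That's the maximum — no feasible swap from here does better than 418.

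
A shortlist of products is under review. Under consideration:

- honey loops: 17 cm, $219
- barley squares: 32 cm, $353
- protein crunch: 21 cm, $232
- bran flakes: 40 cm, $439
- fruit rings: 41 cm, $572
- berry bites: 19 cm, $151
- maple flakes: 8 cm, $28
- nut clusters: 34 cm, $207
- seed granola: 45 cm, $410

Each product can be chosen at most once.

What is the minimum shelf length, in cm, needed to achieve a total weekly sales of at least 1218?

98

Minimise cm subject to total weekly sales ≥ 1218.
honey loops + bran flakes + fruit rings: 1230 weekly sales at 98 cm.
No combination under 98 cm hits 1218.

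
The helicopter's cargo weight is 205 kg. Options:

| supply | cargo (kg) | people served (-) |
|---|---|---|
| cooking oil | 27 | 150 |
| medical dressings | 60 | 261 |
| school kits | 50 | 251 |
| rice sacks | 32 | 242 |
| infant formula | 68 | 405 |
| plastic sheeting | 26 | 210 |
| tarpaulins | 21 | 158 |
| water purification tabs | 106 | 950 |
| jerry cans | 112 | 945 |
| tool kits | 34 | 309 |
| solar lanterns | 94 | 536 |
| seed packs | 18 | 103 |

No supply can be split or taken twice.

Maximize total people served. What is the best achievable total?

1730

Taking the top-ratio supplies first gives rice sacks + plastic sheeting + water purification tabs + tool kits for 1711 (198 kg).
The 32 kg tied up in rice sacks is better spent on tarpaulins + seed packs — total rises to 1730 (205 kg).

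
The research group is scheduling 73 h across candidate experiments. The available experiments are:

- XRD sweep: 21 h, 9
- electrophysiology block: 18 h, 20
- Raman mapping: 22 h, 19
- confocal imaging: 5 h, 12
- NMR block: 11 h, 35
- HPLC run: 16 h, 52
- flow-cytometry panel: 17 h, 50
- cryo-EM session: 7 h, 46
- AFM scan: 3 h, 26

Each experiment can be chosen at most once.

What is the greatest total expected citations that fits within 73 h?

229

The ratio heuristic lands on confocal imaging + NMR block + HPLC run + flow-cytometry panel + cryo-EM session + AFM scan (221) but leaves 14 h idle.
Dropping confocal imaging frees 5 h; slotting in electrophysiology block (18 h) lifts the total to 229 at 72 h.
An exhaustive check of the 512 subsets confirms 229.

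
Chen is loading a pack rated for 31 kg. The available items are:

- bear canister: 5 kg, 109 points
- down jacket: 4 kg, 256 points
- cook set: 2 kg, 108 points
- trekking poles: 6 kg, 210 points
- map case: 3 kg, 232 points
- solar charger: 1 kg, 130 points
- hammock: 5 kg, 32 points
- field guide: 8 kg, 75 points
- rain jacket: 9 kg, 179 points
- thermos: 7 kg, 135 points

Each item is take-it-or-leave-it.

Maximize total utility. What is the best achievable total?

By utility per kg: solar charger 130.00, map case 77.33, down jacket 64.00 lead.
Best packing: bear canister + down jacket + cook set + trekking poles + map case + solar charger + rain jacket — 30 kg, 1224 total.
No other feasible combination exceeds 1224.

1224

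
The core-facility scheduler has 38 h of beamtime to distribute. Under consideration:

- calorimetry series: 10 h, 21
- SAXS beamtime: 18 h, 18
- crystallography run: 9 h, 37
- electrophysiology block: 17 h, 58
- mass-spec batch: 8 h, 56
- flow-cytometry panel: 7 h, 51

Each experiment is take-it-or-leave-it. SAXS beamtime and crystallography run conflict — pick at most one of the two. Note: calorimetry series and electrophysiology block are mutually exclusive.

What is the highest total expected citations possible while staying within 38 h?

165

Density check — flow-cytometry panel 7.29, mass-spec batch 7.00, crystallography run 4.11 are the best per h.
Taking calorimetry series + crystallography run + mass-spec batch + flow-cytometry panel: 34 h used, 165 in expected citations.
Electrophysiology block + mass-spec batch + flow-cytometry panel matches that 165 at 32 h; no feasible combination exceeds it.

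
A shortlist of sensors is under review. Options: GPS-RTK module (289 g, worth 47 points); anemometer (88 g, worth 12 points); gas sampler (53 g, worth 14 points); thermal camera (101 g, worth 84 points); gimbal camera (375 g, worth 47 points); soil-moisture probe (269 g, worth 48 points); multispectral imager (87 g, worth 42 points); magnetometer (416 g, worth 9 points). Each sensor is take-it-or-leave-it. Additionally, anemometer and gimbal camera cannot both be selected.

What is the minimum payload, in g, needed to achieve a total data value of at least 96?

154

Minimise g subject to total data value ≥ 96.
gas sampler + thermal camera reaches 98 using 154 g.
Below 154 g the best achievable stays under 96.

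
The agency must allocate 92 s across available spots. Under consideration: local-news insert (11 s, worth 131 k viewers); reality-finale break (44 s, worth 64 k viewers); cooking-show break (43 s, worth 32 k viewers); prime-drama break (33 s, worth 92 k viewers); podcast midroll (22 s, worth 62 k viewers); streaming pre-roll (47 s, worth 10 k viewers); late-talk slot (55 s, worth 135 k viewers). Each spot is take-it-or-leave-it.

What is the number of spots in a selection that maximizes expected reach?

The maximum expected reach within 92 s is 328.
One optimal bundle: local-news insert + podcast midroll + late-talk slot (88 s).
Any selection reaching 328 contains exactly 3 spots.

3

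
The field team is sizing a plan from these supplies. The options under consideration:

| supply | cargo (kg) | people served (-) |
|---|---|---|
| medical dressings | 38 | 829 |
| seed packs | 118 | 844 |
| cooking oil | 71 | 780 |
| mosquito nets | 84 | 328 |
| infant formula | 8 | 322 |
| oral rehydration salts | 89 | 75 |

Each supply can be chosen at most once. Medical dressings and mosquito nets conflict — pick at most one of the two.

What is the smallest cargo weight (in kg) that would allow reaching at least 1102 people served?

Need the lightest bundle worth ≥ 1102.
medical dressings + infant formula reaches 1151 using 46 kg.
Below 46 kg the best achievable stays under 1102.

46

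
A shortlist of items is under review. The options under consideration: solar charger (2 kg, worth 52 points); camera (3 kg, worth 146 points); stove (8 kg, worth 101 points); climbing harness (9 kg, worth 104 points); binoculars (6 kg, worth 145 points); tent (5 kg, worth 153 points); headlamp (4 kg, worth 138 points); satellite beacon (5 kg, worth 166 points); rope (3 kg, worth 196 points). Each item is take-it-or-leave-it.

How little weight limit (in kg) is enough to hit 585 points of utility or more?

Need the lightest bundle worth ≥ 585.
camera + tent + headlamp + rope: 633 utility at 15 kg.
Below 15 kg the best achievable stays under 585.

15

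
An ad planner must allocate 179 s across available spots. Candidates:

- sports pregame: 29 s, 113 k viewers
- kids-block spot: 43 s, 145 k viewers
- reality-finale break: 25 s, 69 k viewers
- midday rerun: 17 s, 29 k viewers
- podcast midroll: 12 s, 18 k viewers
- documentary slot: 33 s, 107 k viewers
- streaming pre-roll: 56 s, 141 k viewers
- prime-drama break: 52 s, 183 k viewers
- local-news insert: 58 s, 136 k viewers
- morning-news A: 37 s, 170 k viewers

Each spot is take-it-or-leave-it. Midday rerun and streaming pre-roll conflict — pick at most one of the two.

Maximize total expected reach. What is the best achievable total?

642

Taking the top-ratio spots first gives sports pregame + kids-block spot + midday rerun + prime-drama break + morning-news A for 640 (178 s).
Replace kids-block spot and midday rerun with reality-finale break + documentary slot: the trade gains 2 net, giving 642 at 176 s.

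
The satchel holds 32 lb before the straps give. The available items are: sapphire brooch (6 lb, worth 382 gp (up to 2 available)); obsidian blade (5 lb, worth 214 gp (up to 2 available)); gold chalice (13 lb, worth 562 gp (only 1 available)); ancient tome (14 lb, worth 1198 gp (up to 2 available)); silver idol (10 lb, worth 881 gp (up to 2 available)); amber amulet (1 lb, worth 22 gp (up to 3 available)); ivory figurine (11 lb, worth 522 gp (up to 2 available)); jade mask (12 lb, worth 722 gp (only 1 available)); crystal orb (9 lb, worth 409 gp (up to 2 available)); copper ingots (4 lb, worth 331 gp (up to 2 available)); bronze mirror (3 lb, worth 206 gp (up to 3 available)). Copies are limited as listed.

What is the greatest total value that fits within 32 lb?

Greedy by ratio would take 2×silver idol + amber amulet + 2×copper ingots + bronze mirror: 32 lb used, total 2652.
The 14 lb tied up in silver idol and amber amulet and bronze mirror is better spent on ancient tome — total rises to 2741 (32 lb).
No other feasible combination exceeds 2741.

2741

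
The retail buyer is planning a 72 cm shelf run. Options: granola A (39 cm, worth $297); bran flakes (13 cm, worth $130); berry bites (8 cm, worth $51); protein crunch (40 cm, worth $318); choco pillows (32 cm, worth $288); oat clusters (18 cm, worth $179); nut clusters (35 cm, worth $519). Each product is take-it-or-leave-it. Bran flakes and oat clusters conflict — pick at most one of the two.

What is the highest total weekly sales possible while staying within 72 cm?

Taking choco pillows + nut clusters: 67 cm used, 807 in weekly sales.
Runner-up berry bites + oat clusters + nut clusters tops out at 749.

807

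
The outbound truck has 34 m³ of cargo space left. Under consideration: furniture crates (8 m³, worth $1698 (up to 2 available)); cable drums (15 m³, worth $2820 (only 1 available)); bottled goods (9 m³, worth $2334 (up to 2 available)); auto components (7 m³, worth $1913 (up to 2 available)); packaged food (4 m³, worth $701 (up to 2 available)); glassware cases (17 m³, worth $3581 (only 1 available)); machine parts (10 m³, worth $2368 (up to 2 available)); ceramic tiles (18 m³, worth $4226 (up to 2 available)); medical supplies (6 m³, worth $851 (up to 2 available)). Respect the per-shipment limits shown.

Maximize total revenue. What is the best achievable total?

Ranking by ratio (revenue/m³): auto components 273.29, bottled goods 259.33, machine parts 236.80.
A density-first pass picks 2×bottled goods + 2×auto components — 8494 at 32 m³.
Dropping 2×bottled goods frees 18 m³; slotting in 2×machine parts (20 m³) lifts the total to 8562 at 34 m³.

8562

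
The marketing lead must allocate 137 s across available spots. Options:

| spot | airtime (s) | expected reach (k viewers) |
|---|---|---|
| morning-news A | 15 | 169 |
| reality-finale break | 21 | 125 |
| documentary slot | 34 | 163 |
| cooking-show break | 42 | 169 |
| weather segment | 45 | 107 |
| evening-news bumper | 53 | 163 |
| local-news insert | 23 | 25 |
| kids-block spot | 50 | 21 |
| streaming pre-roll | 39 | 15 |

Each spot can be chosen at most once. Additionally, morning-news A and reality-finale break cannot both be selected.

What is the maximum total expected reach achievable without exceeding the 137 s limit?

608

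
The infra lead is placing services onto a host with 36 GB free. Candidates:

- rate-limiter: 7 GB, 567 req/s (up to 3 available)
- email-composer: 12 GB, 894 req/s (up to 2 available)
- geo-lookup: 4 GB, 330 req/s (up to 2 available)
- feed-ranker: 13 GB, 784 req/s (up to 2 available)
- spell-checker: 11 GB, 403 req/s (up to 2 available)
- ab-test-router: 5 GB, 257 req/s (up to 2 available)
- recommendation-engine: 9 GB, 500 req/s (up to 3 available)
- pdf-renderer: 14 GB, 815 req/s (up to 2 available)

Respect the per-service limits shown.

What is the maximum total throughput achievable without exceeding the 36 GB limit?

2688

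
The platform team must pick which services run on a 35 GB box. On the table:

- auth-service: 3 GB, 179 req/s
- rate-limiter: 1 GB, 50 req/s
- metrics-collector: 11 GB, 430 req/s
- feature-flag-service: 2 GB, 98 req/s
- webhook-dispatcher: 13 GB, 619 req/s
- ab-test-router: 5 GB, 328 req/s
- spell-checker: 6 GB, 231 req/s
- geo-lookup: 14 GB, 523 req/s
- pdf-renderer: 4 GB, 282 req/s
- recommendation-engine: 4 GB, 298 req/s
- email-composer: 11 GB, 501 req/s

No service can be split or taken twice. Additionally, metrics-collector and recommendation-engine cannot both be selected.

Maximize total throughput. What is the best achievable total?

Density check — recommendation-engine 74.50, pdf-renderer 70.50, ab-test-router 65.60, auth-service 59.67 are the best per GB.
Taking the top-ratio services first gives auth-service + rate-limiter + feature-flag-service + webhook-dispatcher + ab-test-router + pdf-renderer + recommendation-engine for 1854 (32 GB).
The 3 GB tied up in rate-limiter and feature-flag-service is better spent on spell-checker — total rises to 1937 (35 GB).

1937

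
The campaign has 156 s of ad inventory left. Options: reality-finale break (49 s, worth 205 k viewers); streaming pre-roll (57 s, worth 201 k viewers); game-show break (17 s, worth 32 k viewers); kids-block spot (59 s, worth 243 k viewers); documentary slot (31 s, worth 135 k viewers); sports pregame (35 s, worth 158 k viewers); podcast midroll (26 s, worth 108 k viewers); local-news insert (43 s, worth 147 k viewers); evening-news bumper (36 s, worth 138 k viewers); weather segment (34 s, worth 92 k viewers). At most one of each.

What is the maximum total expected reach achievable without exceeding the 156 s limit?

By expected reach per s: sports pregame 4.51, documentary slot 4.35, reality-finale break 4.18, podcast midroll 4.15 lead.
The ratio heuristic lands on reality-finale break + documentary slot + sports pregame + podcast midroll (606) but leaves 15 s idle.
Dropping reality-finale break and documentary slot frees 80 s; slotting in kids-block spot + evening-news bumper (95 s) lifts the total to 647 at 156 s.
Runner-up kids-block spot + documentary slot + sports pregame + podcast midroll tops out at 644.

647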